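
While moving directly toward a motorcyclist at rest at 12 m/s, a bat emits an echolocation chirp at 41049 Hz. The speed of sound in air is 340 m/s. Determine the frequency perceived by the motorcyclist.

With the source moving toward a stationary observer, f' = f · v/(v − v_s).
f' = 41049 × 340/(340 − 12) = 41049 × 340/328 ≈ 42551 Hz.

42551 Hz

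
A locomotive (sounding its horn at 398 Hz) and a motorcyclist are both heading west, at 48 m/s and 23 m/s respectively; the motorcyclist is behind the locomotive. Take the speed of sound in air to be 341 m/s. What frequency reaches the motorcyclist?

372 Hz

The motorcyclist is behind, so the locomotive is moving away from it while the motorcyclist is moving toward the locomotive.
Both move, so f' = f · (v + v_o)/(v + v_s).
f' = 398 × (341 + 23)/(341 + 48) = 398 × 364/389 ≈ 372 Hz.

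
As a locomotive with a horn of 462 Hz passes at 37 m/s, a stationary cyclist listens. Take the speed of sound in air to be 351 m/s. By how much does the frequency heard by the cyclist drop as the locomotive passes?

Approaching: f₁ = f · v/(v − v_s) = 462 × 351/314 ≈ 516.4 Hz.
Receding: f₂ = f · v/(v + v_s) = 462 × 351/388 ≈ 417.9 Hz.
Drop: f₁ − f₂ = 2f·v·v_s/(v² − v_s²) = 2 × 462 × 351 × 37/(351² − 37²) ≈ 98.5 Hz.

98.5 Hz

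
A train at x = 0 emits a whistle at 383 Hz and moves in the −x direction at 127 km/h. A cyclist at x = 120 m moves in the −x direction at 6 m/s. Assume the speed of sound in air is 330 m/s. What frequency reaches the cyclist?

352 Hz

127 km/h = 35.28 m/s.
The observer lies on the +x side, so the source is heading away from the observer and the observer is heading toward the source.
Both move, so f' = f · (v + v_o)/(v + v_s).
f' = 383 × (330 + 6)/(330 + 35.28) = 383 × 336/365.28 ≈ 352 Hz.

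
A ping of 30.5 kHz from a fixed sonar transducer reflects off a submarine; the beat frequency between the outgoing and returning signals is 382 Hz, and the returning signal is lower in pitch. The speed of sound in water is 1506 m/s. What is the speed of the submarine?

9.5 m/s

Double Doppler shift off a moving reflector: f₂ = f₀ · (v + u)/(v − u) (u > 0 toward emitter).
Returning signal is lower, so f₂ = f₀ − Δf = 30500 − 382 = 30118 Hz.
Rearranging, u = v · (f₂ − f₀)/(f₂ + f₀) = 1506 × -382/60618 ≈ -9.5 m/s.
So the submarine is moving at 9.5 m/s away from the emitter.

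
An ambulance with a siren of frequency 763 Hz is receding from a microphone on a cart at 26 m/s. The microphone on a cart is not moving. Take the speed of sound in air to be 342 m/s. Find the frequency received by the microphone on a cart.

With the source moving away from a stationary observer, f' = f · v/(v + v_s).
f' = 763 × 342/(342 + 26) = 763 × 342/368 ≈ 709 Hz.

709 Hz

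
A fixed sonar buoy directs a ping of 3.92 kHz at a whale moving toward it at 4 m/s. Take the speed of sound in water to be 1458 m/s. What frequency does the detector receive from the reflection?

3.94 kHz

At the whale (a moving observer), f₁ = f₀ · (v + u)/v = 3.92 × 1462/1458 ≈ 3.93 kHz.
On reflection it acts as a source moving toward the stationary detector: f₂ = f₁ · v/(v − u) = 3.93 × 1458/1454 ≈ 3.94 kHz.
Equivalently f₂ = f₀ · (v + u)/(v − u).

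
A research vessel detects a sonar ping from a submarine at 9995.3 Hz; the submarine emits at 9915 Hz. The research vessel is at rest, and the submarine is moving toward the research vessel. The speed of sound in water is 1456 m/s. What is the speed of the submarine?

f' = f · v/(v − v_s) ⇒ v_s = v · |1 − f/f'|.
v_s = 1456 × |1 − 9915/9995.3| = 1456 × 0.008034 ≈ 11.7 m/s.

11.7 m/s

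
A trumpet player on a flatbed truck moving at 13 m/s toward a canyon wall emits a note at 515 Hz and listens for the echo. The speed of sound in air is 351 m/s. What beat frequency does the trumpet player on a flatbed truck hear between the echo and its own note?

The canyon wall receives the sound from a moving source: f₁ = f₀ · v/(v − v_e) = 515 × 351/338 ≈ 534.8 Hz.
On the return leg the trumpet player on a flatbed truck is a moving observer: f₂ = f₁ · (v + v_e)/v = 534.8 × 364/351 ≈ 554.6 Hz.
Equivalently f₂ = f₀ · (v + v_e)/(v − v_e).
Beat against the emitted tone: |f₂ − f₀| = 2v_e·f₀/(v − v_e) = 2 × 13 × 515/338 ≈ 39.6 Hz.

39.6 Hz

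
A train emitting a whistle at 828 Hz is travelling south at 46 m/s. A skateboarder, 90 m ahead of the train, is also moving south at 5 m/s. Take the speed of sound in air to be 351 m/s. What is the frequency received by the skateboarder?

The skateboarder is ahead, so the train is moving toward it while the skateboarder is moving away from the train.
General Doppler shift: f' = f · (v − v_o)/(v − v_s).
f' = 828 × (351 − 5)/(351 − 46) = 828 × 346/305 ≈ 939 Hz.

939 Hz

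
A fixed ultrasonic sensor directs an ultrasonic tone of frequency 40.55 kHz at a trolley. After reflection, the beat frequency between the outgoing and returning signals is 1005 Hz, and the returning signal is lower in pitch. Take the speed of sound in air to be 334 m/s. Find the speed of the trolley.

4.2 m/s

Double Doppler shift off a moving reflector: f₂ = f₀ · (v + u)/(v − u) (u > 0 toward emitter).
Returning signal is lower, so f₂ = f₀ − Δf = 40550 − 1005 = 39545 Hz.
Rearranging, u = v · (f₂ − f₀)/(f₂ + f₀) = 334 × -1005/80095 ≈ -4.2 m/s.
So the trolley is moving at 4.2 m/s away from the emitter.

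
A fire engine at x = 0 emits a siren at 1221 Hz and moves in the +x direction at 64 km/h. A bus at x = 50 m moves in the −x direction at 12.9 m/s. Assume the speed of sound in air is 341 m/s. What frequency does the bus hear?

64 km/h = 17.78 m/s.
The observer lies on the +x side, so the source is heading toward the observer and the observer is heading toward the source.
Both move, so f' = f · (v + v_o)/(v − v_s).
f' = 1221 × (341 + 12.9)/(341 − 17.78) = 1221 × 353.9/323.22 ≈ 1337 Hz.

1337 Hz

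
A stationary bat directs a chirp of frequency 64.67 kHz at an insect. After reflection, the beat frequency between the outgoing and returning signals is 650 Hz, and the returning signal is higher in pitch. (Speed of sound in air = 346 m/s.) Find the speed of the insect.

Double Doppler shift off a moving reflector: f₂ = f₀ · (v + u)/(v − u) (u > 0 toward emitter).
Returning signal is higher, so f₂ = f₀ + Δf = 64670 + 650 = 65320 Hz.
Rearranging, u = v · (f₂ − f₀)/(f₂ + f₀) = 346 × 650/129990 ≈ 1.73 m/s.
So the insect is moving at 1.73 m/s toward the emitter.

1.73 m/s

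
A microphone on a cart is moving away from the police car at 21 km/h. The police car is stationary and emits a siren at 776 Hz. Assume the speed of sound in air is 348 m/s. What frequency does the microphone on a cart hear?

763 Hz

21 km/h = 5.833 m/s.
Only the observer moves, away from the source, so f' = f · (v − v_o)/v.
f' = 776 × (348 − 5.833)/348 = 776 × 342.17/348 ≈ 763 Hz.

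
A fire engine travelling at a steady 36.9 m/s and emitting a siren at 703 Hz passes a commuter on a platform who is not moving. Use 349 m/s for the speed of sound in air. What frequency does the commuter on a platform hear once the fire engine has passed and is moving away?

636 Hz

Receding: f₂ = f · v/(v + v_s) = 703 × 349/385.9 ≈ 636 Hz.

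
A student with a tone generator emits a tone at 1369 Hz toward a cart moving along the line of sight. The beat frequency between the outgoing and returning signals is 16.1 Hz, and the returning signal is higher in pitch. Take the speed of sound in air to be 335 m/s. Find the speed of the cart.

Double Doppler shift off a moving reflector: f₂ = f₀ · (v + u)/(v − u) (u > 0 toward emitter).
Returning signal is higher, so f₂ = f₀ + Δf = 1369 + 16.1 = 1385.1 Hz.
Rearranging, u = v · (f₂ − f₀)/(f₂ + f₀) = 335 × 16.1/2754.1 ≈ 1.96 m/s.
So the cart is moving at 1.96 m/s toward the emitter.

1.96 m/s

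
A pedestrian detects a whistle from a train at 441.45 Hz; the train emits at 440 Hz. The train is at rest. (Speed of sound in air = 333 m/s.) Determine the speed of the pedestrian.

1.10 m/s

f' > f, so the pedestrian is approaching.
f' = f · (v + v_o)/v ⇒ v_o = v · |f'/f − 1|.
v_o = 333 × |441.45/440 − 1| = 333 × 0.003295 ≈ 1.10 m/s.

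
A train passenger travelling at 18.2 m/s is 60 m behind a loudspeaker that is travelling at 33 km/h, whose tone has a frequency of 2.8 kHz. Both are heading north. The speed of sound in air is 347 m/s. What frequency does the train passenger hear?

33 km/h = 9.167 m/s.
The train passenger is behind, so the loudspeaker is moving away from it while the train passenger is moving toward the loudspeaker.
Both move, so f' = f · (v + v_o)/(v + v_s).
f' = 2.8 × (347 + 18.2)/(347 + 9.167) = 2.8 × 365.2/356.17 ≈ 2.87 kHz.

2.87 kHz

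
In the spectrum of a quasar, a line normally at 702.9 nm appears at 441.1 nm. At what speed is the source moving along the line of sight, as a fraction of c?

0.435c

λ'/λ₀ = 0.6275 < 1 (blueshift), so the source is approaching.
λ'/λ₀ = √((1 − β)/(1 + β)) for an approaching source ⇒ β = (1 − r²)/(1 + r²) with r = λ'/λ₀.
β = (1 − 0.3938)/(1 + 0.3938) ≈ 0.435.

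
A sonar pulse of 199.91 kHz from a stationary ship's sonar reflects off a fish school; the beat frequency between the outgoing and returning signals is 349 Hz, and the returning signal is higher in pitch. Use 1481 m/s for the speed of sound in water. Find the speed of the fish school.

1.29 m/s

Double Doppler shift off a moving reflector: f₂ = f₀ · (v + u)/(v − u) (u > 0 toward emitter).
Returning signal is higher, so f₂ = f₀ + Δf = 199910 + 349 = 200259 Hz.
Rearranging, u = v · (f₂ − f₀)/(f₂ + f₀) = 1481 × 349/400169 ≈ 1.29 m/s.
So the fish school is moving at 1.29 m/s toward the emitter.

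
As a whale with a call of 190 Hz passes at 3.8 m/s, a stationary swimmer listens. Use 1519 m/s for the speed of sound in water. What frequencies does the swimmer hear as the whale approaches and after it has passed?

190 Hz approaching; 190 Hz receding

Approaching: f₁ = f · v/(v − v_s) = 190 × 1519/1515.2 ≈ 190 Hz.
Receding: f₂ = f · v/(v + v_s) = 190 × 1519/1522.8 ≈ 190 Hz.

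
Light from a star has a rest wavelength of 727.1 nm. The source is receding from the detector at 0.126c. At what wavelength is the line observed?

825.3 nm

Relativistic Doppler for wavelength: λ' = λ₀ · √((1 + β)/(1 − β)).
λ' = 727.1 × √(1.1260/0.8740) = 727.1 × 1.13505 ≈ 825.3 nm.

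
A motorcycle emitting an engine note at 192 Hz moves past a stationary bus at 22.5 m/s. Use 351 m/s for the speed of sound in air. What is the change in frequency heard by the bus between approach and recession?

Approaching: f₁ = f · v/(v − v_s) = 192 × 351/328.5 ≈ 205.2 Hz.
Receding: f₂ = f · v/(v + v_s) = 192 × 351/373.5 ≈ 180.4 Hz.
Drop: f₁ − f₂ = 2f·v·v_s/(v² − v_s²) = 2 × 192 × 351 × 22.5/(351² − 22.5²) ≈ 24.7 Hz.

24.7 Hz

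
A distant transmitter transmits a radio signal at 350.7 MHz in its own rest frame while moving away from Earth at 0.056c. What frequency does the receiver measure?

331.6 MHz

Relativistic Doppler for frequency: f' = f₀ · √((1 − β)/(1 + β)).
f' = 350.7 × √(0.9440/1.0560) = 350.7 × 0.94548 ≈ 331.6 MHz.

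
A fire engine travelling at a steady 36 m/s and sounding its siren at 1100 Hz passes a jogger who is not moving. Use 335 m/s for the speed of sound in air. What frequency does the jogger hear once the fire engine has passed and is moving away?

993 Hz

Receding: f₂ = f · v/(v + v_s) = 1100 × 335/371 ≈ 993 Hz.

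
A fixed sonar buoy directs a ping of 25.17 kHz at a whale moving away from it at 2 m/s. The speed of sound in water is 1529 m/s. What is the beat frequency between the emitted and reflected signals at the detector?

66 Hz

At the whale (a moving observer), f₁ = f₀ · (v − u)/v = 25.17 × 1527/1529 ≈ 25.1371 kHz.
The reflection then acts as a moving source: f₂ = f₁ · v/(v + u) ≈ 25.1042 kHz.
Beat frequency (with f₀ = 25170 Hz): |f₂ − f₀| = 2u·f₀/(v + u) = 2 × 2 × 25170/1531 ≈ 66 Hz.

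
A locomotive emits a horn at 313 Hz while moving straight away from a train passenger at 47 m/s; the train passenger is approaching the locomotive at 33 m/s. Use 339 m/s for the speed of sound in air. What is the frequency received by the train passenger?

302 Hz

Both move, so f' = f · (v + v_o)/(v + v_s).
f' = 313 × (339 + 33)/(339 + 47) = 313 × 372/386 ≈ 302 Hz.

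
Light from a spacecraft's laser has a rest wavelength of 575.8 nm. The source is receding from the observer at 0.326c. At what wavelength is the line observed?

807.6 nm

Relativistic Doppler for wavelength: λ' = λ₀ · √((1 + β)/(1 − β)).
λ' = 575.8 × √(1.3260/0.6740) = 575.8 × 1.40263 ≈ 807.6 nm.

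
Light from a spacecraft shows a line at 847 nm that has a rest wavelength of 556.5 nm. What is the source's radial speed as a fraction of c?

λ'/λ₀ = 1.5220 > 1 (redshift), so the source is receding.
λ'/λ₀ = √((1 + β)/(1 − β)) for a receding source ⇒ β = (r² − 1)/(r² + 1) with r = λ'/λ₀.
β = (2.3165 − 1)/(2.3165 + 1) ≈ 0.397.

0.397c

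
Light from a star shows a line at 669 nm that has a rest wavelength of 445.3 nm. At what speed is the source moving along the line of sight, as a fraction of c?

λ'/λ₀ = 1.5024 > 1 (redshift), so the source is receding.
λ'/λ₀ = √((1 + β)/(1 − β)) for a receding source ⇒ β = (r² − 1)/(r² + 1) with r = λ'/λ₀.
β = (2.2571 − 1)/(2.2571 + 1) ≈ 0.386.

0.386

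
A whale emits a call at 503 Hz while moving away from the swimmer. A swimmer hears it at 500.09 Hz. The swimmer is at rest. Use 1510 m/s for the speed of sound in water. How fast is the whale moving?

8.8 m/s

f' = f · v/(v + v_s) ⇒ v_s = v · |1 − f/f'|.
v_s = 1510 × |1 − 503/500.09| = 1510 × 0.005819 ≈ 8.8 m/s.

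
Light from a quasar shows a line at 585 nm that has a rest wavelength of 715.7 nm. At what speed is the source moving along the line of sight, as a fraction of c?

λ'/λ₀ = 0.8174 < 1 (blueshift), so the source is approaching.
λ'/λ₀ = √((1 − β)/(1 + β)) for an approaching source ⇒ β = (1 − r²)/(1 + r²) with r = λ'/λ₀.
β = (1 − 0.6681)/(1 + 0.6681) ≈ 0.199.

0.199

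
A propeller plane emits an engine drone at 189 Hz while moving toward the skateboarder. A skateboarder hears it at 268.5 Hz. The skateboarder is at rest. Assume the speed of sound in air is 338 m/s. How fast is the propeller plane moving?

f' = f · v/(v − v_s) ⇒ v_s = v · |1 − f/f'|.
v_s = 338 × |1 − 189/268.5| = 338 × 0.2961 ≈ 100 m/s.

100 m/s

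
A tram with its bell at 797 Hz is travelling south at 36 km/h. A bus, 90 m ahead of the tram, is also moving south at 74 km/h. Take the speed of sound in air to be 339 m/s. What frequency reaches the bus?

771 Hz

36 km/h = 10 m/s; 74 km/h = 20.56 m/s.
The bus is ahead, so the tram is moving toward it while the bus is moving away from the tram.
With source approaching and observer receding, f' = f · (v − v_o)/(v − v_s).
f' = 797 × (339 − 20.56)/(339 − 10) = 797 × 318.44/329 ≈ 771 Hz.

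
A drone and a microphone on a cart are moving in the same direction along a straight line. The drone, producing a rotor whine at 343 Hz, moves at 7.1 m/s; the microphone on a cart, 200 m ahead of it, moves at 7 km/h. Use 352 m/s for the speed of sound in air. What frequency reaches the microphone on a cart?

7 km/h = 1.944 m/s.
The microphone on a cart is ahead, so the drone is moving toward it while the microphone on a cart is moving away from the drone.
Both move, so f' = f · (v − v_o)/(v − v_s).
f' = 343 × (352 − 1.944)/(352 − 7.1) = 343 × 350.06/344.9 ≈ 348 Hz.

348 Hz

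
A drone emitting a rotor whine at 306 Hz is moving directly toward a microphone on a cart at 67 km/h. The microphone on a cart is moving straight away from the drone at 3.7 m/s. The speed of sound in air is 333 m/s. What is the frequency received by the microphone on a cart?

67 km/h = 18.61 m/s.
With source approaching and observer receding, f' = f · (v − v_o)/(v − v_s).
f' = 306 × (333 − 3.7)/(333 − 18.61) = 306 × 329.3/314.39 ≈ 321 Hz.

321 Hz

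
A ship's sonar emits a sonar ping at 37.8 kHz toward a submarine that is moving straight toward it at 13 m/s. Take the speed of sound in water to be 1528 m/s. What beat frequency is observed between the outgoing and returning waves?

At the submarine (a moving observer), f₁ = f₀ · (v + u)/v = 37.8 × 1541/1528 ≈ 38.122 kHz.
On reflection it acts as a source moving toward the stationary detector: f₂ = f₁ · v/(v − u) = 38.122 × 1528/1515 ≈ 38.449 kHz.
Equivalently f₂ = f₀ · (v + u)/(v − u).
Beat frequency (with f₀ = 37800 Hz): |f₂ − f₀| = 2u·f₀/(v − u) = 2 × 13 × 37800/1515 ≈ 649 Hz.

649 Hz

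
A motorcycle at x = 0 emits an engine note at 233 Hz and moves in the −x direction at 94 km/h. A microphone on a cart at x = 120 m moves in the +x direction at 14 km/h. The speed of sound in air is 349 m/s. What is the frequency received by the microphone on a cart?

94 km/h = 26.11 m/s; 14 km/h = 3.889 m/s.
The observer lies on the +x side, so the source is heading away from the observer and the observer is heading away from the source.
With source receding and observer receding, f' = f · (v − v_o)/(v + v_s).
f' = 233 × (349 − 3.889)/(349 + 26.11) = 233 × 345.11/375.11 ≈ 214 Hz.

214 Hz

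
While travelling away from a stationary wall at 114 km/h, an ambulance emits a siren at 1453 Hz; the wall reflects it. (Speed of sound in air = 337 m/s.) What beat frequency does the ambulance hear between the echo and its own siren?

114 km/h = 31.67 m/s.
The wall receives the sound from a moving source: f₁ = f₀ · v/(v + v_e) = 1453 × 337/368.67 ≈ 1328 Hz.
On the return leg the ambulance is a moving observer: f₂ = f₁ · (v − v_e)/v = 1328 × 305.33/337 ≈ 1203 Hz.
Equivalently f₂ = f₀ · (v − v_e)/(v + v_e).
Beat against the emitted tone: |f₂ − f₀| = 2v_e·f₀/(v + v_e) = 2 × 31.67 × 1453/368.67 ≈ 250 Hz.

250 Hz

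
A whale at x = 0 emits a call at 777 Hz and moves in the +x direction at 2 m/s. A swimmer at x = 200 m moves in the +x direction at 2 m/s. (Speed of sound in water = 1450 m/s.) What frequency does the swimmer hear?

777 Hz

The observer lies on the +x side, so the source is heading toward the observer and the observer is heading away from the source.
General Doppler shift: f' = f · (v − v_o)/(v − v_s).
f' = 777 × (1450 − 2)/(1450 − 2) = 777 × 1448/1448 ≈ 777 Hz.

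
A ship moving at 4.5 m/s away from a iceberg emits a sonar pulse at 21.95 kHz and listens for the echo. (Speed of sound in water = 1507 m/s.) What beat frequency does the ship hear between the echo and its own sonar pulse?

131 Hz

The iceberg receives the sound from a moving source: f₁ = f₀ · v/(v + v_e) = 21.95 × 1507/1511.5 ≈ 21.8847 kHz.
On the return leg the ship is a moving observer: f₂ = f₁ · (v − v_e)/v = 21.8847 × 1502.5/1507 ≈ 21.8193 kHz.
Equivalently f₂ = f₀ · (v − v_e)/(v + v_e).
Beat against the emitted tone (with f₀ = 21950 Hz): |f₂ − f₀| = 2v_e·f₀/(v + v_e) = 2 × 4.5 × 21950/1511.5 ≈ 131 Hz.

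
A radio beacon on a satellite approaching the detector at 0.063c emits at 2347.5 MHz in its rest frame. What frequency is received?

2500.4 MHz

Relativistic Doppler for frequency: f' = f₀ · √((1 + β)/(1 − β)).
f' = 2347.5 × √(1.0630/0.9370) = 2347.5 × 1.06512 ≈ 2500.4 MHz.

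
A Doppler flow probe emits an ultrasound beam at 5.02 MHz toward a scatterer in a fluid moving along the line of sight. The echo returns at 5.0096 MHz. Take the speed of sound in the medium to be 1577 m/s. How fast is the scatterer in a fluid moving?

Double Doppler shift off a moving reflector: f₂ = f₀ · (v + u)/(v − u) (u > 0 toward emitter).
Rearranging, u = v · (f₂ − f₀)/(f₂ + f₀) = 1577 × -0.0104/10.0296 ≈ -1.64 m/s.
So the scatterer in a fluid is moving at 1.64 m/s away from the emitter.

1.64 m/s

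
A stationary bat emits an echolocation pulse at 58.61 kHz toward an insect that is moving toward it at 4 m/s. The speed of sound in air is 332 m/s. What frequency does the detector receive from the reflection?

60.0 kHz

The insect first receives the wave as a moving observer: f₁ = f₀ · (v + u)/v = 58.61 × (332 + 4)/332 ≈ 59.3 kHz.
On reflection it acts as a source moving toward the stationary detector: f₂ = f₁ · v/(v − u) = 59.3 × 332/328 ≈ 60.0 kHz.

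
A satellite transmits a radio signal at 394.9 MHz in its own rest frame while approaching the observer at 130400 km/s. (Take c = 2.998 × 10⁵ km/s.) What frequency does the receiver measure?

629.3 MHz

β = v/c = 130400/299800 = 0.4350.
Relativistic Doppler for frequency: f' = f₀ · √((1 + β)/(1 − β)).
f' = 394.9 × √(1.4350/0.5650) = 394.9 × 1.59360 ≈ 629.3 MHz.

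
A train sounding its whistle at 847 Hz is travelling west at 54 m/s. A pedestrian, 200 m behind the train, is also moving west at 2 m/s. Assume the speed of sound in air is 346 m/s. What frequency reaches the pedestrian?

The pedestrian is behind, so the train is moving away from it while the pedestrian is moving toward the train.
Both move, so f' = f · (v + v_o)/(v + v_s).
f' = 847 × (346 + 2)/(346 + 54) = 847 × 348/400 ≈ 737 Hz.

737 Hz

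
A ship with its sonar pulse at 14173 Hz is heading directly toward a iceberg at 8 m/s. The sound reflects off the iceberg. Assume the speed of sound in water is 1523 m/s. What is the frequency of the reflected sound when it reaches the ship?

The iceberg receives the sound from a moving source: f₁ = f₀ · v/(v − v_e) = 14173 × 1523/1515 ≈ 14248 Hz.
On the return leg the ship is a moving observer: f₂ = f₁ · (v + v_e)/v = 14248 × 1531/1523 ≈ 14323 Hz.
Equivalently f₂ = f₀ · (v + v_e)/(v − v_e).

14323 Hz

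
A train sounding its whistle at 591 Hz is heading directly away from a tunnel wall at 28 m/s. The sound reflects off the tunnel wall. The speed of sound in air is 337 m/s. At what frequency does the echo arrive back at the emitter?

500 Hz

The tunnel wall receives the sound from a moving source: f₁ = f₀ · v/(v + v_e) = 591 × 337/365 ≈ 546 Hz.
On the return leg the train is a moving observer: f₂ = f₁ · (v − v_e)/v = 546 × 309/337 ≈ 500 Hz.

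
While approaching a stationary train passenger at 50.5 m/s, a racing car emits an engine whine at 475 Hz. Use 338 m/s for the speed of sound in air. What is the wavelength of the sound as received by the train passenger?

60.5 cm

Only the source moves, toward the listener, so f' = f · v/(v − v_s).
f' = 475 × 338/(338 − 50.5) ≈ 558 Hz.
λ' = v/f' = 338/558.435 ≈ 60.5 cm.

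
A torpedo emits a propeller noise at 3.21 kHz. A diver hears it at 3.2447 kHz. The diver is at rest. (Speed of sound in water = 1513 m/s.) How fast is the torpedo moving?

16.2 m/s

f' > f, so the torpedo is approaching.
f' = f · v/(v − v_s) ⇒ v_s = v · |1 − f/f'|.
v_s = 1513 × |1 − 3.21/3.2447| = 1513 × 0.01069 ≈ 16.2 m/s.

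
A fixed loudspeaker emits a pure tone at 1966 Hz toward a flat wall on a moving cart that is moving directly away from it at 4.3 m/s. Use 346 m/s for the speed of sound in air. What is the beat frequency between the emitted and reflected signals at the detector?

At the flat wall on a moving cart (a moving observer), f₁ = f₀ · (v − u)/v = 1966 × 341.7/346 ≈ 1941.6 Hz.
On reflection it acts as a source moving away from the stationary detector: f₂ = f₁ · v/(v + u) = 1941.6 × 346/350.3 ≈ 1917.7 Hz.
Beat frequency: |f₂ − f₀| = 2u·f₀/(v + u) = 2 × 4.3 × 1966/350.3 ≈ 48.3 Hz.

48.3 Hz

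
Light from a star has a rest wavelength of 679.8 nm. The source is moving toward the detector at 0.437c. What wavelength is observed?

Relativistic Doppler for wavelength: λ' = λ₀ · √((1 − β)/(1 + β)).
λ' = 679.8 × √(0.5630/1.4370) = 679.8 × 0.62593 ≈ 425.5 nm.

425.5 nm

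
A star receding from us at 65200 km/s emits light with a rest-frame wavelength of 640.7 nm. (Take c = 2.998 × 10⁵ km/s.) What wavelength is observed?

799.2 nm

β = v/c = 65200/299800 = 0.2175.
Relativistic Doppler for wavelength: λ' = λ₀ · √((1 + β)/(1 − β)).
λ' = 640.7 × √(1.2175/0.7825) = 640.7 × 1.24733 ≈ 799.2 nm.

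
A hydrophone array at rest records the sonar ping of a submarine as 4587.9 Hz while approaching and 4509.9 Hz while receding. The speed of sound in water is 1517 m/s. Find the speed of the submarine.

f₁/f₂ = (v + v_s)/(v − v_s), so v_s = v · (f₁ − f₂)/(f₁ + f₂).
v_s = 1517 × (4587.9 − 4509.9)/(4587.9 + 4509.9) = 1517 × 78.0/9097.8 ≈ 13.0 m/s.

13.0 m/s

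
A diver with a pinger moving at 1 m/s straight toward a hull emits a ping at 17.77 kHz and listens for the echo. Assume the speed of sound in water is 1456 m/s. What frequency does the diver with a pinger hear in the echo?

The hull receives the sound from a moving source: f₁ = f₀ · v/(v − v_e) = 17.77 × 1456/1455 ≈ 17.78 kHz.
On the return leg the diver with a pinger is a moving observer: f₂ = f₁ · (v + v_e)/v = 17.78 × 1457/1456 ≈ 17.79 kHz.
Equivalently f₂ = f₀ · (v + v_e)/(v − v_e).

17.79 kHz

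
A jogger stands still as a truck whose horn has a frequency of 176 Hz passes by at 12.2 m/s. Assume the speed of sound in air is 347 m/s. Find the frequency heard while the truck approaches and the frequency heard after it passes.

Approaching: f₁ = f · v/(v − v_s) = 176 × 347/334.8 ≈ 182 Hz.
Receding: f₂ = f · v/(v + v_s) = 176 × 347/359.2 ≈ 170 Hz.

182 Hz approaching; 170 Hz receding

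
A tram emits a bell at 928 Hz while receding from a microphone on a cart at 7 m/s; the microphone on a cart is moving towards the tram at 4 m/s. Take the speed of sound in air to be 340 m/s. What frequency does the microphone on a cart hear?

Both move, so f' = f · (v + v_o)/(v + v_s).
f' = 928 × (340 + 4)/(340 + 7) = 928 × 344/347 ≈ 920 Hz.

920 Hz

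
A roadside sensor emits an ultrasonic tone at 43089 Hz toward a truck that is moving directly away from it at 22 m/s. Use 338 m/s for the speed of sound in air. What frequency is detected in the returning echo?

The truck first receives the wave as a moving observer: f₁ = f₀ · (v − u)/v = 43089 × (338 − 22)/338 ≈ 40284 Hz.
On reflection it acts as a source moving away from the stationary detector: f₂ = f₁ · v/(v + u) = 40284 × 338/360 ≈ 37823 Hz.

37823 Hz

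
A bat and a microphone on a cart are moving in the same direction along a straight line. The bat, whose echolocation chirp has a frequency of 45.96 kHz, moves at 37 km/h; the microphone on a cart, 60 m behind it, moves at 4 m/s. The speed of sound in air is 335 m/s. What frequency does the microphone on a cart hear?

37 km/h = 10.28 m/s.
The microphone on a cart is behind, so the bat is moving away from it while the microphone on a cart is moving toward the bat.
General Doppler shift: f' = f · (v + v_o)/(v + v_s).
f' = 45.96 × (335 + 4)/(335 + 10.28) = 45.96 × 339/345.28 ≈ 45.1 kHz.

45.1 kHz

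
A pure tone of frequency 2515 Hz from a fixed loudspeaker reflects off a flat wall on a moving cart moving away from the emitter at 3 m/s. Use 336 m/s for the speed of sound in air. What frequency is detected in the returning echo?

2470 Hz

The flat wall on a moving cart first receives the wave as a moving observer: f₁ = f₀ · (v − u)/v = 2515 × (336 − 3)/336 ≈ 2493 Hz.
The reflection then acts as a moving source: f₂ = f₁ · v/(v + u) ≈ 2470 Hz.
Equivalently f₂ = f₀ · (v − u)/(v + u).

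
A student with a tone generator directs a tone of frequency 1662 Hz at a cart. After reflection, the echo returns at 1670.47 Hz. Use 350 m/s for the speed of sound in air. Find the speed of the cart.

0.89 m/s

Double Doppler shift off a moving reflector: f₂ = f₀ · (v + u)/(v − u) (u > 0 toward emitter).
Rearranging, u = v · (f₂ − f₀)/(f₂ + f₀) = 350 × 8.47/3332.47 ≈ 0.89 m/s.
So the cart is moving at 0.89 m/s toward the emitter.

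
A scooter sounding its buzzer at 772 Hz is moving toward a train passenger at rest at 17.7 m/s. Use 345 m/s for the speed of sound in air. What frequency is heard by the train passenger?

814 Hz

Only the source moves, toward the listener, so f' = f · v/(v − v_s).
f' = 772 × 345/(345 − 17.7) = 772 × 345/327.3 ≈ 814 Hz.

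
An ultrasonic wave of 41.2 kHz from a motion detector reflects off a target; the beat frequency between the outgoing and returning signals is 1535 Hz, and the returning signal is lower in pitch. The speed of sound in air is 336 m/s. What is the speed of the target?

6.4 m/s

Double Doppler shift off a moving reflector: f₂ = f₀ · (v + u)/(v − u) (u > 0 toward emitter).
Returning signal is lower, so f₂ = f₀ − Δf = 41200 − 1535 = 39665 Hz.
Rearranging, u = v · (f₂ − f₀)/(f₂ + f₀) = 336 × -1535/80865 ≈ -6.4 m/s.
So the target is moving at 6.4 m/s away from the emitter.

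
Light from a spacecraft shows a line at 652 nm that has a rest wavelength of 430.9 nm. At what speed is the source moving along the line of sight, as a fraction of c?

0.392

λ'/λ₀ = 1.5131 > 1 (redshift), so the source is receding.
λ'/λ₀ = √((1 + β)/(1 − β)) for a receding source ⇒ β = (r² − 1)/(r² + 1) with r = λ'/λ₀.
β = (2.2895 − 1)/(2.2895 + 1) ≈ 0.392.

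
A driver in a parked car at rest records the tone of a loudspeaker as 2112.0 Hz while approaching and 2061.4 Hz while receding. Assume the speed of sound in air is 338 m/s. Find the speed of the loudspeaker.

f₁/f₂ = (v + v_s)/(v − v_s), so v_s = v · (f₁ − f₂)/(f₁ + f₂).
v_s = 338 × (2112.0 − 2061.4)/(2112.0 + 2061.4) = 338 × 50.6/4173.4 ≈ 4.1 m/s.

4.1 m/s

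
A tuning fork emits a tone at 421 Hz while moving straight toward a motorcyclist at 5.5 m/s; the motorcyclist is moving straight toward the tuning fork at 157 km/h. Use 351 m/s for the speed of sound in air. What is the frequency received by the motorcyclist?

481 Hz

157 km/h = 43.61 m/s.
General Doppler shift: f' = f · (v + v_o)/(v − v_s).
f' = 421 × (351 + 43.61)/(351 − 5.5) = 421 × 394.61/345.5 ≈ 481 Hz.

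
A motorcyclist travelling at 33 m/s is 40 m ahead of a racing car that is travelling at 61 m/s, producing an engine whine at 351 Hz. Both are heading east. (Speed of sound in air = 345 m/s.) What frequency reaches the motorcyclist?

The motorcyclist is ahead, so the racing car is moving toward it while the motorcyclist is moving away from the racing car.
Both move, so f' = f · (v − v_o)/(v − v_s).
f' = 351 × (345 − 33)/(345 − 61) = 351 × 312/284 ≈ 386 Hz.

386 Hz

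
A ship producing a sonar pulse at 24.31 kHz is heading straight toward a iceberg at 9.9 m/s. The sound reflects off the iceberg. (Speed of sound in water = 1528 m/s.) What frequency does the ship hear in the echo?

24.6 kHz

The iceberg receives the sound from a moving source: f₁ = f₀ · v/(v − v_e) = 24.31 × 1528/1518.1 ≈ 24.5 kHz.
On the return leg the ship is a moving observer: f₂ = f₁ · (v + v_e)/v = 24.5 × 1537.9/1528 ≈ 24.6 kHz.
Equivalently f₂ = f₀ · (v + v_e)/(v − v_e).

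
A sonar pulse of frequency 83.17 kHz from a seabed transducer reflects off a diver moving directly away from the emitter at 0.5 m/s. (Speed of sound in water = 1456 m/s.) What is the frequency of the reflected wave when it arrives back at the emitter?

83.1 kHz

At the diver (a moving observer), f₁ = f₀ · (v − u)/v = 83.17 × 1455.5/1456 ≈ 83.1 kHz.
The reflection then acts as a moving source: f₂ = f₁ · v/(v + u) ≈ 83.1 kHz.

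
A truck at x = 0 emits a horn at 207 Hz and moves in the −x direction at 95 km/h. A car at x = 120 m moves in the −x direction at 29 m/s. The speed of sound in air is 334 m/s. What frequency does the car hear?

208 Hz

95 km/h = 26.39 m/s.
The observer lies on the +x side, so the source is heading away from the observer and the observer is heading toward the source.
General Doppler shift: f' = f · (v + v_o)/(v + v_s).
f' = 207 × (334 + 29)/(334 + 26.39) = 207 × 363/360.39 ≈ 208 Hz.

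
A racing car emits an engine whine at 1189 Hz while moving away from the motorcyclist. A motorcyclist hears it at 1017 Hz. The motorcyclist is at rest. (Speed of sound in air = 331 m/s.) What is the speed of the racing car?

f' = f · v/(v + v_s) ⇒ v_s = v · |1 − f/f'|.
v_s = 331 × |1 − 1189/1017| = 331 × 0.1691 ≈ 56 m/s.

56 m/s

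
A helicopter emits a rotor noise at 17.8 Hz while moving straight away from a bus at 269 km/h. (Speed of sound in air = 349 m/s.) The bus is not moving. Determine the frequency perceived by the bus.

14.7 Hz

269 km/h = 74.72 m/s.
Only the source moves, away from the listener, so f' = f · v/(v + v_s).
f' = 17.8 × 349/(349 + 74.72) = 17.8 × 349/423.7 ≈ 14.7 Hz.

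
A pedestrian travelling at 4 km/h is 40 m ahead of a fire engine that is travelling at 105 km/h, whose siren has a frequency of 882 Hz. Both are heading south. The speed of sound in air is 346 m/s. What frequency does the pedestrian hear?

105 km/h = 29.17 m/s; 4 km/h = 1.111 m/s.
The pedestrian is ahead, so the fire engine is moving toward it while the pedestrian is moving away from the fire engine.
General Doppler shift: f' = f · (v − v_o)/(v − v_s).
f' = 882 × (346 − 1.111)/(346 − 29.17) = 882 × 344.89/316.83 ≈ 960 Hz.

960 Hz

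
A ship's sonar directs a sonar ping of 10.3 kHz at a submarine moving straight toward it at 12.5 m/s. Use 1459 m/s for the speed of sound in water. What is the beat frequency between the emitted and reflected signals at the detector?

At the submarine (a moving observer), f₁ = f₀ · (v + u)/v = 10.3 × 1471.5/1459 ≈ 10.3882 kHz.
The reflection then acts as a moving source: f₂ = f₁ · v/(v − u) ≈ 10.4780 kHz.
Beat frequency (with f₀ = 10300 Hz): |f₂ − f₀| = 2u·f₀/(v − u) = 2 × 12.5 × 10300/1446.5 ≈ 178 Hz.

178 Hz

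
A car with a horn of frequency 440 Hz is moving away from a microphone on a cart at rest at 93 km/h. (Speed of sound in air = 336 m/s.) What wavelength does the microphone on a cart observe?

82.2 cm

93 km/h = 25.83 m/s.
Moving source, stationary observer: f' = f · v/(v + v_s) since the source is receding.
f' = 440 × 336/(336 + 25.83) ≈ 409 Hz.
λ' = v/f' = 336/408.586 ≈ 82.2 cm.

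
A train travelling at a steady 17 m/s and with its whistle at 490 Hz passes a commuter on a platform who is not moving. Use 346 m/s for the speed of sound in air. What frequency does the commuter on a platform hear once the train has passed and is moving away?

Receding: f₂ = f · v/(v + v_s) = 490 × 346/363 ≈ 467 Hz.

467 Hz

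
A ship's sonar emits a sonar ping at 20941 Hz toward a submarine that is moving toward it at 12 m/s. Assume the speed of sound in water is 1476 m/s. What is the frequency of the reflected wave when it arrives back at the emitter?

21284 Hz

The submarine first receives the wave as a moving observer: f₁ = f₀ · (v + u)/v = 20941 × (1476 + 12)/1476 ≈ 21111 Hz.
On reflection it acts as a source moving toward the stationary detector: f₂ = f₁ · v/(v − u) = 21111 × 1476/1464 ≈ 21284 Hz.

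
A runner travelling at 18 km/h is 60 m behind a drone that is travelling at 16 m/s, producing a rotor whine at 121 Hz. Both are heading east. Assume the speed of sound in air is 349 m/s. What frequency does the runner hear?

18 km/h = 5 m/s.
The runner is behind, so the drone is moving away from it while the runner is moving toward the drone.
General Doppler shift: f' = f · (v + v_o)/(v + v_s).
f' = 121 × (349 + 5)/(349 + 16) = 121 × 354/365 ≈ 117 Hz.

117 Hz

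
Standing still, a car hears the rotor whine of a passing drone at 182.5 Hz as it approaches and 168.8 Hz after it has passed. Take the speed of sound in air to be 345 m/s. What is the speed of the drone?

f₁/f₂ = (v + v_s)/(v − v_s), so v_s = v · (f₁ − f₂)/(f₁ + f₂).
v_s = 345 × (182.5 − 168.8)/(182.5 + 168.8) = 345 × 13.7/351.3 ≈ 13.5 m/s.

13.5 m/s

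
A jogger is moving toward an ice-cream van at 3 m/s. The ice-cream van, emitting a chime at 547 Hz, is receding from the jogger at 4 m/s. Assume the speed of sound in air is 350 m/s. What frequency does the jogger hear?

545 Hz

Both move, so f' = f · (v + v_o)/(v + v_s).
f' = 547 × (350 + 3)/(350 + 4) = 547 × 353/354 ≈ 545 Hz.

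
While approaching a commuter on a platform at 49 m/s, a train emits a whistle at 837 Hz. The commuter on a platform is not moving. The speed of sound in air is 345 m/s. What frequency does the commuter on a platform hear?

Moving source, stationary observer: f' = f · v/(v − v_s) since the source is approaching.
f' = 837 × 345/(345 − 49) = 837 × 345/296 ≈ 976 Hz.

976 Hz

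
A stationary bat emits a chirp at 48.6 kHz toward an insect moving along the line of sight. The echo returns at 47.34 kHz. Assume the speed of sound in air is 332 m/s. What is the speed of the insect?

Double Doppler shift off a moving reflector: f₂ = f₀ · (v + u)/(v − u) (u > 0 toward emitter).
Rearranging, u = v · (f₂ − f₀)/(f₂ + f₀) = 332 × -1.26/95.94 ≈ -4.4 m/s.
So the insect is moving at 4.4 m/s away from the emitter.

4.4 m/s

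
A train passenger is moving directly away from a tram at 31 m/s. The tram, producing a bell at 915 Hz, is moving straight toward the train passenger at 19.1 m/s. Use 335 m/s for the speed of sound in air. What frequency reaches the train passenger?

With source approaching and observer receding, f' = f · (v − v_o)/(v − v_s).
f' = 915 × (335 − 31)/(335 − 19.1) = 915 × 304/315.9 ≈ 881 Hz.

881 Hz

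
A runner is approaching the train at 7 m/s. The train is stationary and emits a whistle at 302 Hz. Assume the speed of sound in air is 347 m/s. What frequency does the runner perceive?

Only the observer moves, toward the source, so f' = f · (v + v_o)/v.
f' = 302 × (347 + 7)/347 = 302 × 354/347 ≈ 308 Hz.

308 Hz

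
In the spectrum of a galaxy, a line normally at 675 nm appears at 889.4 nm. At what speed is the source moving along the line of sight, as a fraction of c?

λ'/λ₀ = 1.3176 > 1 (redshift), so the source is receding.
λ'/λ₀ = √((1 + β)/(1 − β)) for a receding source ⇒ β = (r² − 1)/(r² + 1) with r = λ'/λ₀.
β = (1.7361 − 1)/(1.7361 + 1) ≈ 0.269.

0.269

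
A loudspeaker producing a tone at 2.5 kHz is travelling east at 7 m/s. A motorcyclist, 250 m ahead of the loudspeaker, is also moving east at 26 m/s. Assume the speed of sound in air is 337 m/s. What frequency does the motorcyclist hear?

2.36 kHz

The motorcyclist is ahead, so the loudspeaker is moving toward it while the motorcyclist is moving away from the loudspeaker.
General Doppler shift: f' = f · (v − v_o)/(v − v_s).
f' = 2.5 × (337 − 26)/(337 − 7) = 2.5 × 311/330 ≈ 2.36 kHz.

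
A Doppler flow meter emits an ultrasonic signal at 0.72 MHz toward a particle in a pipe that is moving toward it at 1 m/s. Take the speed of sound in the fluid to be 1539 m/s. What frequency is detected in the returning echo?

0.7209 MHz

At the particle in a pipe (a moving observer), f₁ = f₀ · (v + u)/v = 0.72 × 1540/1539 ≈ 0.7205 MHz.
On reflection it acts as a source moving toward the stationary detector: f₂ = f₁ · v/(v − u) = 0.7205 × 1539/1538 ≈ 0.7209 MHz.
Equivalently f₂ = f₀ · (v + u)/(v − u).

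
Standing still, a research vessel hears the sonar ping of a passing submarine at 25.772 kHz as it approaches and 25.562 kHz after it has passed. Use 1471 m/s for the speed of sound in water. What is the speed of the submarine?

f₁/f₂ = (v + v_s)/(v − v_s), so v_s = v · (f₁ − f₂)/(f₁ + f₂).
v_s = 1471 × (25.772 − 25.562)/(25.772 + 25.562) = 1471 × 0.210/51.334 ≈ 6.0 m/s.

6.0 m/s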